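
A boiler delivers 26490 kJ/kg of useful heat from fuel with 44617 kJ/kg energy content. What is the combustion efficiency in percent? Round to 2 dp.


Efficiency = (Q_useful / Q_fuel) * 100
Efficiency = (26490 / 44617) * 100
Efficiency = 0.5937 * 100 = 59.37%


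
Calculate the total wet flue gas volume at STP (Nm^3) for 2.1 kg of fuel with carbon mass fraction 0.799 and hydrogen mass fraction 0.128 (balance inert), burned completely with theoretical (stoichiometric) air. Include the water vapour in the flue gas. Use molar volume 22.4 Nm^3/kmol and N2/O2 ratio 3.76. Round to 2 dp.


Per kg fuel: CO2 = (C/12 kmol)*22.4 = (0.799/12)*22.4 = 1.49147 Nm^3
Per kg fuel: H2O = (H/2 kmol)*22.4 = (0.128/2)*22.4 = 1.43360 Nm^3
O2 needed per kg fuel = C/12 + H/4 = 0.799/12 + 0.128/4 = 0.09858333 kmol
Per kg fuel: N2 = O2*3.76*22.4 = 0.09858333*3.76*22.4 = 8.30308 Nm^3
Total per kg = 1.49147 + 1.43360 + 8.30308 = 11.22815 Nm^3
Total = 11.22815 * 2.1 = 23.58 Nm^3


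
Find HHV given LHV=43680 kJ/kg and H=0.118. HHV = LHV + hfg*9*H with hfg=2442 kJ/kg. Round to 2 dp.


HHV = LHV + hfg * 9 * H
Water addition = 2442 * 9 * 0.118 = 2593.404 kJ/kg
HHV = 43680 + 2593.404 = 46273.40 kJ/kg


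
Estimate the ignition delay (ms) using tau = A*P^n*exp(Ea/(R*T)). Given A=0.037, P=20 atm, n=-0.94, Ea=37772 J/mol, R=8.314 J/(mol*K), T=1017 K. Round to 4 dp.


tau = A * P^n * exp(Ea/(R*T))
P^n = 20^(-0.94) = 0.05984554
Ea/(R*T) = 37772/(8.314*1017) = 4.467237
exp(Ea/(R*T)) = 87.115702
tau = 0.037 * 0.05984554 * 87.115702 = 0.1929 ms


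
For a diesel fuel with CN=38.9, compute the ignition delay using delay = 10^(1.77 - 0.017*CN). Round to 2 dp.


delay = 10^(1.77 - 0.017*CN)
Exponent = 1.77 - 0.017*38.9 = 1.1087
delay = 10^1.1087 = 12.84 ms


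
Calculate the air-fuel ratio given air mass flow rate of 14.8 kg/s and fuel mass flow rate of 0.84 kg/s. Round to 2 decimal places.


AFR = m_air / m_fuel
AFR = 14.8 / 0.84 = 17.62


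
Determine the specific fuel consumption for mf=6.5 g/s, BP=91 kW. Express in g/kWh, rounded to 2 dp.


SFC = (mf / BP) * 3600
Rate = 6.5 / 91 = 0.071429 g/(s*kW)
SFC = 0.071429 * 3600 = 257.14 g/kWh


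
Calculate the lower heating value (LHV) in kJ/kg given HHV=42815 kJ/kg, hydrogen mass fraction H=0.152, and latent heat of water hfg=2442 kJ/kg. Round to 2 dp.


LHV = HHV - hfg * 9 * H
Water correction = 2442 * 9 * 0.152 = 3340.656 kJ/kg
LHV = 42815 - 3340.656 = 39474.34 kJ/kg


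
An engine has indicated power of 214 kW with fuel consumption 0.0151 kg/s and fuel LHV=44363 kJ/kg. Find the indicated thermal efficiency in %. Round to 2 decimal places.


eta_ith = (IP / (mf * LHV)) * 100
Denominator = 0.0151 * 44363 = 669.8813 kW
eta_ith = (214 / 669.8813) * 100 = 31.95%


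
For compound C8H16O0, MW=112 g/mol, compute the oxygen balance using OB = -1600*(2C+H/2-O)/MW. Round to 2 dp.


OB = -1600 * (2C + H/2 - O) / MW
Inner = 2*8 + 16/2 - 0 = 24.00
OB = -1600 * 24.00 / 112 = -342.86%


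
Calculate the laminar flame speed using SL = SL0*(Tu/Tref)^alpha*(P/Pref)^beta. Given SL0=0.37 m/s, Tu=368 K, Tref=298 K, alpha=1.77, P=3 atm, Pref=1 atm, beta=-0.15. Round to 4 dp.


SL = SL0 * (Tu/Tref)^alpha * (P/Pref)^beta
T ratio = 368/298 = 1.23489933
(T ratio)^alpha = 1.23489933^1.77 = 1.452740
(P/Pref)^beta = 3^(-0.15) = 0.848070
SL = 0.37 * 1.452740 * 0.848070 = 0.4558 m/s


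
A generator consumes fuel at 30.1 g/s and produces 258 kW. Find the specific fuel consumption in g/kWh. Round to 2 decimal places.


SFC = (mf / BP) * 3600
Rate = 30.1 / 258 = 0.116667 g/(s*kW)
SFC = 0.116667 * 3600 = 420.00 g/kWh


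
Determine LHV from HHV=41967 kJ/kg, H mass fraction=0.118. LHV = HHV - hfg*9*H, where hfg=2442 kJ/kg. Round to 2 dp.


LHV = HHV - hfg * 9 * H
Water correction = 2442 * 9 * 0.118 = 2593.404 kJ/kg
LHV = 41967 - 2593.404 = 39373.60 kJ/kg


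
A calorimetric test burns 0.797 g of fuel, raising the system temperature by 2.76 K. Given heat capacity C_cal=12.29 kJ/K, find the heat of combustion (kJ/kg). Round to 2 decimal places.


Hc = C_cal * delta_T / m_fuel
Q_released = 12.29 * 2.76 = 33.9204 kJ
m_fuel = 0.797 g = 0.797/1000 kg = 0.000797 kg
Hc = 33.9204 / 0.000797 = 42560.10 kJ/kg


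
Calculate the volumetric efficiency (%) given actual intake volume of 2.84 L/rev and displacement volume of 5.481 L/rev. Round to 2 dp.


eta_v = (V_actual / V_disp) * 100
Ratio = 2.84 / 5.481 = 0.5182
eta_v = 0.5182 * 100 = 51.82%


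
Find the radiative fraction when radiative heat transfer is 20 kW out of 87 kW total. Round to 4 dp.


f_rad = Q_rad / Q_total
f_rad = 20 / 87 = 0.2299


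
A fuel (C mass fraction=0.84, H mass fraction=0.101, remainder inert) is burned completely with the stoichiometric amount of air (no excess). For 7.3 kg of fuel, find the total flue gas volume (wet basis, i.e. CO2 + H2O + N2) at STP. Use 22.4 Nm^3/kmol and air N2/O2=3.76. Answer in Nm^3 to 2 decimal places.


Per kg fuel: CO2 = (C/12 kmol)*22.4 = (0.84/12)*22.4 = 1.56800 Nm^3
Per kg fuel: H2O = (H/2 kmol)*22.4 = (0.101/2)*22.4 = 1.13120 Nm^3
O2 needed per kg fuel = C/12 + H/4 = 0.84/12 + 0.101/4 = 0.09525000 kmol
Per kg fuel: N2 = O2*3.76*22.4 = 0.09525000*3.76*22.4 = 8.02234 Nm^3
Total per kg = 1.56800 + 1.13120 + 8.02234 = 10.72154 Nm^3
Total = 10.72154 * 7.3 = 78.27 Nm^3


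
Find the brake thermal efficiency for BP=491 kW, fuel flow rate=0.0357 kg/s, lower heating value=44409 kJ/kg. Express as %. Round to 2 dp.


eta_BTE = (BP / (mf * LHV)) * 100
Denominator = 0.0357 * 44409 = 1585.4013 kW
eta_BTE = (491 / 1585.4013) * 100 = 30.97%


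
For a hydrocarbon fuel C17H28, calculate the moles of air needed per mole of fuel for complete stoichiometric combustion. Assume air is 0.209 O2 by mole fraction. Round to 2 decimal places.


Balanced combustion: C17H28 + 24 O2 -> 17 CO2 + 14 H2O
O2 needed = C + H/4 = 17 + 28/4 = 24.00 moles
Air moles = O2 / 0.209 = 24.00 / 0.209 = 114.83 moles air


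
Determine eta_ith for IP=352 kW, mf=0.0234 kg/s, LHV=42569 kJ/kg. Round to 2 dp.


eta_ith = (IP / (mf * LHV)) * 100
Denominator = 0.0234 * 42569 = 996.1146 kW
eta_ith = (352 / 996.1146) * 100 = 35.34%


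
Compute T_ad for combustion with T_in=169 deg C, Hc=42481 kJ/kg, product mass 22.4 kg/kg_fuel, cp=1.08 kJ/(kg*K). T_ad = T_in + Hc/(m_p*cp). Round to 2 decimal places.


T_ad = T_in + Hc / (m_p * cp)
Denominator = 22.4 * 1.08 = 24.1920
Temperature rise = 42481 / 24.1920 = 1755.99 K
T_ad = 169 + 1755.99 = 1924.99 deg C


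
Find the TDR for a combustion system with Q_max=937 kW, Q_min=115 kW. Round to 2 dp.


TDR = Q_max / Q_min
TDR = 937 / 115 = 8.15


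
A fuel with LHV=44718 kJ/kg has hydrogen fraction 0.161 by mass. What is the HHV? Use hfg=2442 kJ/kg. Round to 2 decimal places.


HHV = LHV + hfg * 9 * H
Water addition = 2442 * 9 * 0.161 = 3538.458 kJ/kg
HHV = 44718 + 3538.458 = 48256.46 kJ/kg


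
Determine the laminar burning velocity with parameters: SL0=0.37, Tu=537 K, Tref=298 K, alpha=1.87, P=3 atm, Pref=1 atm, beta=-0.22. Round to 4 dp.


SL = SL0 * (Tu/Tref)^alpha * (P/Pref)^beta
T ratio = 537/298 = 1.80201342
(T ratio)^alpha = 1.80201342^1.87 = 3.007928
(P/Pref)^beta = 3^(-0.22) = 0.785296
SL = 0.37 * 3.007928 * 0.785296 = 0.8740 m/s


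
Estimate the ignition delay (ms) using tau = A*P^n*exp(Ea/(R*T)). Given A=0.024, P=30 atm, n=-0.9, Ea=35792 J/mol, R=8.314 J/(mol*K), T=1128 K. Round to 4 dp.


tau = A * P^n * exp(Ea/(R*T))
P^n = 30^(-0.9) = 0.04683719
Ea/(R*T) = 35792/(8.314*1128) = 3.816514
exp(Ea/(R*T)) = 45.445504
tau = 0.024 * 0.04683719 * 45.445504 = 0.0511 ms


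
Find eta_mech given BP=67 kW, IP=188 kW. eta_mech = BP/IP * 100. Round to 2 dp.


eta_mech = (BP / IP) * 100
Ratio = 67 / 188 = 0.3564
eta_mech = 0.3564 * 100 = 35.64%


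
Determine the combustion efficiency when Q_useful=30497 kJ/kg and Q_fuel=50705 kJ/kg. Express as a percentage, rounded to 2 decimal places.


Efficiency = (Q_useful / Q_fuel) * 100
Efficiency = (30497 / 50705) * 100
Efficiency = 0.6015 * 100 = 60.15%


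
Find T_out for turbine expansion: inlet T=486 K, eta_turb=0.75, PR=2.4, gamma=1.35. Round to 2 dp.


T_out = T_in * (1 - eta * (1 - PR^(-(gamma-1)/gamma)))
Exponent = -(1.35-1)/1.35 = -0.25925926
PR^exp = 2.4^(-0.25925926) = 0.79694200
Factor = 1 - 0.75*(1 - 0.79694200) = 0.84770650
T_out = 486 * 0.84770650 = 411.99 K


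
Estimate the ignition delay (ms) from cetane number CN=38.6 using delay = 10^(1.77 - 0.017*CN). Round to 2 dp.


delay = 10^(1.77 - 0.017*CN)
Exponent = 1.77 - 0.017*38.6 = 1.1138
delay = 10^1.1138 = 13.00 ms


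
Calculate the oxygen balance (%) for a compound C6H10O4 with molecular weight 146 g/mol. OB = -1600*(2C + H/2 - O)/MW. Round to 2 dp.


OB = -1600 * (2C + H/2 - O) / MW
Inner = 2*6 + 10/2 - 4 = 13.00
OB = -1600 * 13.00 / 146 = -142.47%


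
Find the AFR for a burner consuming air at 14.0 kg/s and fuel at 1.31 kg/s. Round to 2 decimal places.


AFR = m_air / m_fuel
AFR = 14.0 / 1.31 = 10.69


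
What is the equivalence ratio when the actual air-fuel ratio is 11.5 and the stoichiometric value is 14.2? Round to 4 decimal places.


phi = AFR_stoich / AFR_actual
phi = 14.2 / 11.5 = 1.2348


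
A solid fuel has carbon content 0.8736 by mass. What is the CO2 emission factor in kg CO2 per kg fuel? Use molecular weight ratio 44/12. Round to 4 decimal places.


EF = C_frac * (M_CO2 / M_C)
EF = 0.8736 * (44/12)
EF = 0.8736 * 3.666667 = 3.2032 kg_CO2/kg_fuel


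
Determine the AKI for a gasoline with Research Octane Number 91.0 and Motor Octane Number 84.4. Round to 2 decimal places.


AKI = (RON + MON) / 2
AKI = (91.0 + 84.4) / 2
AKI = 175.4 / 2 = 87.70


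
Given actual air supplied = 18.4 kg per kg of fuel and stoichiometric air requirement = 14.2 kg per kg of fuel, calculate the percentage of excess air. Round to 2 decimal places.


Excess air = actual - stoichiometric = 18.4 - 14.2 = 4.20 kg/kg fuel
Excess air % = (excess / stoich) * 100 = (4.20 / 14.2) * 100 = 29.58%


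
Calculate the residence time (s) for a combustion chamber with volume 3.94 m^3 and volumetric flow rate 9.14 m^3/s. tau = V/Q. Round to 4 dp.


tau = V / Q_flow
tau = 3.94 / 9.14 = 0.4311 s


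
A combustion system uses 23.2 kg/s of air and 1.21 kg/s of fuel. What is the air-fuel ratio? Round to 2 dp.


AFR = m_air / m_fuel
AFR = 23.2 / 1.21 = 19.17


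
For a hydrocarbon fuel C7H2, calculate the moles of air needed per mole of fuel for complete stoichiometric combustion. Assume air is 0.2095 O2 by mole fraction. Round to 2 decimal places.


Balanced combustion: C7H2 + 7.5 O2 -> 7 CO2 + 1 H2O
O2 needed = C + H/4 = 7 + 2/4 = 7.50 moles
Air moles = O2 / 0.2095 = 7.50 / 0.2095 = 35.80 moles air


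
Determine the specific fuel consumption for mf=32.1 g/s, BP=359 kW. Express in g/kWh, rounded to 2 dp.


SFC = (mf / BP) * 3600
Rate = 32.1 / 359 = 0.089415 g/(s*kW)
SFC = 0.089415 * 3600 = 321.89 g/kWh


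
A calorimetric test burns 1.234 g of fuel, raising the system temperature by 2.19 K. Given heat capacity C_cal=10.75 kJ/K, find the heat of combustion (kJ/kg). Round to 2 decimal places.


Hc = C_cal * delta_T / m_fuel
Q_released = 10.75 * 2.19 = 23.5425 kJ
m_fuel = 1.234 g = 1.234/1000 kg = 0.001234 kg
Hc = 23.5425 / 0.001234 = 19078.20 kJ/kg


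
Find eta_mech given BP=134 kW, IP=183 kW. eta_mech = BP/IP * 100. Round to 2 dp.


eta_mech = (BP / IP) * 100
Ratio = 134 / 183 = 0.7322
eta_mech = 0.7322 * 100 = 73.22%


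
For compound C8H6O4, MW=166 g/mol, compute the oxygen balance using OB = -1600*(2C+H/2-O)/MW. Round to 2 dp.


OB = -1600 * (2C + H/2 - O) / MW
Inner = 2*8 + 6/2 - 4 = 15.00
OB = -1600 * 15.00 / 166 = -144.58%


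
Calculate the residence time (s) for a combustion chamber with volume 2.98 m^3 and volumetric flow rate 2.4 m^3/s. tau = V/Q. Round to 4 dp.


tau = V / Q_flow
tau = 2.98 / 2.4 = 1.2417 s


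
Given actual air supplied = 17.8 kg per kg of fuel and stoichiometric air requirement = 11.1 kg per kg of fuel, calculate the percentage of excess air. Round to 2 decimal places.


Excess air = actual - stoichiometric = 17.8 - 11.1 = 6.70 kg/kg fuel
Excess air % = (excess / stoich) * 100 = (6.70 / 11.1) * 100 = 60.36%


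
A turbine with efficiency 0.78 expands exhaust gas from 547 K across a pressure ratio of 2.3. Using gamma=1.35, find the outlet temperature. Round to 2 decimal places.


T_out = T_in * (1 - eta * (1 - PR^(-(gamma-1)/gamma)))
Exponent = -(1.35-1)/1.35 = -0.25925926
PR^exp = 2.3^(-0.25925926) = 0.80578413
Factor = 1 - 0.78*(1 - 0.80578413) = 0.84851162
T_out = 547 * 0.84851162 = 464.14 K


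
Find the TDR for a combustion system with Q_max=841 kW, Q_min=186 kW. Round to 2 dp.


TDR = Q_max / Q_min
TDR = 841 / 186 = 4.52


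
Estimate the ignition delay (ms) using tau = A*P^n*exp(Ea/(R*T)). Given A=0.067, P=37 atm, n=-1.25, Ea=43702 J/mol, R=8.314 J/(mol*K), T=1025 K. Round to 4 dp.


tau = A * P^n * exp(Ea/(R*T))
P^n = 37^(-1.25) = 0.01095842
Ea/(R*T) = 43702/(8.314*1025) = 5.128229
exp(Ea/(R*T)) = 168.718087
tau = 0.067 * 0.01095842 * 168.718087 = 0.1239 ms


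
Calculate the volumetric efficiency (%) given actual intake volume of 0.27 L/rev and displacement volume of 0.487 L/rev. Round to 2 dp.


eta_v = (V_actual / V_disp) * 100
Ratio = 0.27 / 0.487 = 0.5544
eta_v = 0.5544 * 100 = 55.44%


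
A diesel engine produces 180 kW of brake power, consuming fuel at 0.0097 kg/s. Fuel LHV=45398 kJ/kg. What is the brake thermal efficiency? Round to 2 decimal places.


eta_BTE = (BP / (mf * LHV)) * 100
Denominator = 0.0097 * 45398 = 440.3606 kW
eta_BTE = (180 / 440.3606) * 100 = 40.88%


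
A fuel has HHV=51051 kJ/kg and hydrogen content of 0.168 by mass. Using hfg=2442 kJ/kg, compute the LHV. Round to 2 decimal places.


LHV = HHV - hfg * 9 * H
Water correction = 2442 * 9 * 0.168 = 3692.304 kJ/kg
LHV = 51051 - 3692.304 = 47358.70 kJ/kg


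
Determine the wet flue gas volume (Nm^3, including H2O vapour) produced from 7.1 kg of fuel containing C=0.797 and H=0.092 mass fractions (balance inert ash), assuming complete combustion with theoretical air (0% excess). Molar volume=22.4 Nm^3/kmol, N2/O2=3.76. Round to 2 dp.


Per kg fuel: CO2 = (C/12 kmol)*22.4 = (0.797/12)*22.4 = 1.48773 Nm^3
Per kg fuel: H2O = (H/2 kmol)*22.4 = (0.092/2)*22.4 = 1.03040 Nm^3
O2 needed per kg fuel = C/12 + H/4 = 0.797/12 + 0.092/4 = 0.08941667 kmol
Per kg fuel: N2 = O2*3.76*22.4 = 0.08941667*3.76*22.4 = 7.53103 Nm^3
Total per kg = 1.48773 + 1.03040 + 7.53103 = 10.04916 Nm^3
Total = 10.04916 * 7.1 = 71.35 Nm^3


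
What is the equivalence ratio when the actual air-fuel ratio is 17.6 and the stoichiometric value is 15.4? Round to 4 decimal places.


phi = AFR_stoich / AFR_actual
phi = 15.4 / 17.6 = 0.8750


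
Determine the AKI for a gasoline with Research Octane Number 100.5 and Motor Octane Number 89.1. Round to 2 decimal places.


AKI = (RON + MON) / 2
AKI = (100.5 + 89.1) / 2
AKI = 189.6 / 2 = 94.80


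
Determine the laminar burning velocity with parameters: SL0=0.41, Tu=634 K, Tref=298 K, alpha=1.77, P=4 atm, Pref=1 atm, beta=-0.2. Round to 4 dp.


SL = SL0 * (Tu/Tref)^alpha * (P/Pref)^beta
T ratio = 634/298 = 2.12751678
(T ratio)^alpha = 2.12751678^1.77 = 3.804829
(P/Pref)^beta = 4^(-0.2) = 0.757858
SL = 0.41 * 3.804829 * 0.757858 = 1.1822 m/s


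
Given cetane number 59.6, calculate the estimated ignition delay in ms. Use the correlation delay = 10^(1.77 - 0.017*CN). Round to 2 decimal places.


delay = 10^(1.77 - 0.017*CN)
Exponent = 1.77 - 0.017*59.6 = 0.7568
delay = 10^0.7568 = 5.71 ms


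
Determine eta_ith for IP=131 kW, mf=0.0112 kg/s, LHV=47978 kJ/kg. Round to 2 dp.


eta_ith = (IP / (mf * LHV)) * 100
Denominator = 0.0112 * 47978 = 537.3536 kW
eta_ith = (131 / 537.3536) * 100 = 24.38%


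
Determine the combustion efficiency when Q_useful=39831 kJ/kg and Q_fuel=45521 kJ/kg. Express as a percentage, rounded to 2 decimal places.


Efficiency = (Q_useful / Q_fuel) * 100
Efficiency = (39831 / 45521) * 100
Efficiency = 0.8750 * 100 = 87.50%


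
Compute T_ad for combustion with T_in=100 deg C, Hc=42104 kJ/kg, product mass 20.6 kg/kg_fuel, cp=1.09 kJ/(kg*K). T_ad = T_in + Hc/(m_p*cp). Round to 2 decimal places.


T_ad = T_in + Hc / (m_p * cp)
Denominator = 20.6 * 1.09 = 22.4540
Temperature rise = 42104 / 22.4540 = 1875.12 K
T_ad = 100 + 1875.12 = 1975.12 deg C


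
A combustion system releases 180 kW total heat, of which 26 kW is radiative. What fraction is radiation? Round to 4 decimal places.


f_rad = Q_rad / Q_total
f_rad = 26 / 180 = 0.1444


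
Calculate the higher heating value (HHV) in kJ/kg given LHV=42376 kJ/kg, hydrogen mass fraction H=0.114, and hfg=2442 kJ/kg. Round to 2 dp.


HHV = LHV + hfg * 9 * H
Water addition = 2442 * 9 * 0.114 = 2505.492 kJ/kg
HHV = 42376 + 2505.492 = 44881.49 kJ/kg


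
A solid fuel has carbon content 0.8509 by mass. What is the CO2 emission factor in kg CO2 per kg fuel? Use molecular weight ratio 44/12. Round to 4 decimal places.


EF = C_frac * (M_CO2 / M_C)
EF = 0.8509 * (44/12)
EF = 0.8509 * 3.666667 = 3.1200 kg_CO2/kg_fuel


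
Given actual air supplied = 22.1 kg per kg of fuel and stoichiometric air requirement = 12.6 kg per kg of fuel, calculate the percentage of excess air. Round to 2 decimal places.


Excess air = actual - stoichiometric = 22.1 - 12.6 = 9.50 kg/kg fuel
Excess air % = (excess / stoich) * 100 = (9.50 / 12.6) * 100 = 75.40%


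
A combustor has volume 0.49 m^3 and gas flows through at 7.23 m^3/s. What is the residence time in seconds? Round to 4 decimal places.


tau = V / Q_flow
tau = 0.49 / 7.23 = 0.0678 s


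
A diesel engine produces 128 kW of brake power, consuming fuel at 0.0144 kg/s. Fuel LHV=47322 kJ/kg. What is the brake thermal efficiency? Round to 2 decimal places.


eta_BTE = (BP / (mf * LHV)) * 100
Denominator = 0.0144 * 47322 = 681.4368 kW
eta_BTE = (128 / 681.4368) * 100 = 18.78%


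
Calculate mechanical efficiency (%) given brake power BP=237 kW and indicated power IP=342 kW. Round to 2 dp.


eta_mech = (BP / IP) * 100
Ratio = 237 / 342 = 0.6930
eta_mech = 0.6930 * 100 = 69.30%


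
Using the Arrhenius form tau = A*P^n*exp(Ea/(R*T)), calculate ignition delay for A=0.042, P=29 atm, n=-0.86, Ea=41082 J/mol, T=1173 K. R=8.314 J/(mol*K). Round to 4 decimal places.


tau = A * P^n * exp(Ea/(R*T))
P^n = 29^(-0.86) = 0.05525069
Ea/(R*T) = 41082/(8.314*1173) = 4.212535
exp(Ea/(R*T)) = 67.527521
tau = 0.042 * 0.05525069 * 67.527521 = 0.1567 ms


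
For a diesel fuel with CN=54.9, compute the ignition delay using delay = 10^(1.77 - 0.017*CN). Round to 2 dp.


delay = 10^(1.77 - 0.017*CN)
Exponent = 1.77 - 0.017*54.9 = 0.8367
delay = 10^0.8367 = 6.87 ms


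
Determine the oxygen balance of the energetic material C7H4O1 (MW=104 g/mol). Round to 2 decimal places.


OB = -1600 * (2C + H/2 - O) / MW
Inner = 2*7 + 4/2 - 1 = 15.00
OB = -1600 * 15.00 / 104 = -230.77%


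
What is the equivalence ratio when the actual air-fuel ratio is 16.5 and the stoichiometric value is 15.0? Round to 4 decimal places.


phi = AFR_stoich / AFR_actual
phi = 15.0 / 16.5 = 0.9091


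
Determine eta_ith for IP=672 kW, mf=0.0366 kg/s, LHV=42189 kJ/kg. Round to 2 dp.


eta_ith = (IP / (mf * LHV)) * 100
Denominator = 0.0366 * 42189 = 1544.1174 kW
eta_ith = (672 / 1544.1174) * 100 = 43.52%


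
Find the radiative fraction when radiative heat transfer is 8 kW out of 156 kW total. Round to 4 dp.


f_rad = Q_rad / Q_total
f_rad = 8 / 156 = 0.0513


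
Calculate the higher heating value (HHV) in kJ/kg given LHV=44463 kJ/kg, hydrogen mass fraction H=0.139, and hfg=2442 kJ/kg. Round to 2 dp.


HHV = LHV + hfg * 9 * H
Water addition = 2442 * 9 * 0.139 = 3054.942 kJ/kg
HHV = 44463 + 3054.942 = 47517.94 kJ/kg


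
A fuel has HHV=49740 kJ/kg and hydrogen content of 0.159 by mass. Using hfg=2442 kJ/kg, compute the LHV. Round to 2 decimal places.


LHV = HHV - hfg * 9 * H
Water correction = 2442 * 9 * 0.159 = 3494.502 kJ/kg
LHV = 49740 - 3494.502 = 46245.50 kJ/kg


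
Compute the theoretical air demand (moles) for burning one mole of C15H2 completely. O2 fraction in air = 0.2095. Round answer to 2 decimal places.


Balanced combustion: C15H2 + 15.5 O2 -> 15 CO2 + 1 H2O
O2 needed = C + H/4 = 15 + 2/4 = 15.50 moles
Air moles = O2 / 0.2095 = 15.50 / 0.2095 = 73.99 moles air


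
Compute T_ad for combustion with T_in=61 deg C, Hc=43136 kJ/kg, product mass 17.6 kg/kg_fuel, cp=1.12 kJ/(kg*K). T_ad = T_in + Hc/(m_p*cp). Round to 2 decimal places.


T_ad = T_in + Hc / (m_p * cp)
Denominator = 17.6 * 1.12 = 19.7120
Temperature rise = 43136 / 19.7120 = 2188.31 K
T_ad = 61 + 2188.31 = 2249.31 deg C


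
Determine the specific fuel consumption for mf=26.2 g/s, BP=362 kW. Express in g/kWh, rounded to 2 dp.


SFC = (mf / BP) * 3600
Rate = 26.2 / 362 = 0.072376 g/(s*kW)
SFC = 0.072376 * 3600 = 260.55 g/kWh


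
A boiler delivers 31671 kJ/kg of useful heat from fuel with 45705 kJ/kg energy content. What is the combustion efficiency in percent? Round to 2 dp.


Efficiency = (Q_useful / Q_fuel) * 100
Efficiency = (31671 / 45705) * 100
Efficiency = 0.6929 * 100 = 69.29%


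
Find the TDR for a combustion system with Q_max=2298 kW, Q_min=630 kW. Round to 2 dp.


TDR = Q_max / Q_min
TDR = 2298 / 630 = 3.65


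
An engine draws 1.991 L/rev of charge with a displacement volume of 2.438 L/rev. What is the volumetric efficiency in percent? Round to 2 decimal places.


eta_v = (V_actual / V_disp) * 100
Ratio = 1.991 / 2.438 = 0.8167
eta_v = 0.8167 * 100 = 81.67%


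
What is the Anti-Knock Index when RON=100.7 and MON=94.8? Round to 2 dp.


AKI = (RON + MON) / 2
AKI = (100.7 + 94.8) / 2
AKI = 195.5 / 2 = 97.75


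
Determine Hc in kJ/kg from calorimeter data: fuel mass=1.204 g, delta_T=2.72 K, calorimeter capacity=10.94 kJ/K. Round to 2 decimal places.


Hc = C_cal * delta_T / m_fuel
Q_released = 10.94 * 2.72 = 29.7568 kJ
m_fuel = 1.204 g = 1.204/1000 kg = 0.001204 kg
Hc = 29.7568 / 0.001204 = 24714.95 kJ/kg


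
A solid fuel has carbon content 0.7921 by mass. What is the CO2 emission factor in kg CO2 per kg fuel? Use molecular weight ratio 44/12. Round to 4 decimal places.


EF = C_frac * (M_CO2 / M_C)
EF = 0.7921 * (44/12)
EF = 0.7921 * 3.666667 = 2.9044 kg_CO2/kg_fuel


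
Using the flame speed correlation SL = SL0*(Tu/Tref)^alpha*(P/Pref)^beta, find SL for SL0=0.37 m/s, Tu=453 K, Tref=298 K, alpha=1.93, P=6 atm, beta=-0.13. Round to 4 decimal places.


SL = SL0 * (Tu/Tref)^alpha * (P/Pref)^beta
T ratio = 453/298 = 1.52013423
(T ratio)^alpha = 1.52013423^1.93 = 2.244048
(P/Pref)^beta = 6^(-0.13) = 0.792210
SL = 0.37 * 2.244048 * 0.792210 = 0.6578 m/s


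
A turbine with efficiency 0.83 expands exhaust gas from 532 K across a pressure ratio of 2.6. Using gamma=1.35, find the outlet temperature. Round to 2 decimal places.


T_out = T_in * (1 - eta * (1 - PR^(-(gamma-1)/gamma)))
Exponent = -(1.35-1)/1.35 = -0.25925926
PR^exp = 2.6^(-0.25925926) = 0.78057442
Factor = 1 - 0.83*(1 - 0.78057442) = 0.81787677
T_out = 532 * 0.81787677 = 435.11 K


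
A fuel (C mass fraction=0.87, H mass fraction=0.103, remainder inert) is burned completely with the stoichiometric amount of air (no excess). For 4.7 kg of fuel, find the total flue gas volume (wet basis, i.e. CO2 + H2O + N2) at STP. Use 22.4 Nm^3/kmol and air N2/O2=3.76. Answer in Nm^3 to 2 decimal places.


Per kg fuel: CO2 = (C/12 kmol)*22.4 = (0.87/12)*22.4 = 1.62400 Nm^3
Per kg fuel: H2O = (H/2 kmol)*22.4 = (0.103/2)*22.4 = 1.15360 Nm^3
O2 needed per kg fuel = C/12 + H/4 = 0.87/12 + 0.103/4 = 0.09825000 kmol
Per kg fuel: N2 = O2*3.76*22.4 = 0.09825000*3.76*22.4 = 8.27501 Nm^3
Total per kg = 1.62400 + 1.15360 + 8.27501 = 11.05261 Nm^3
Total = 11.05261 * 4.7 = 51.95 Nm^3


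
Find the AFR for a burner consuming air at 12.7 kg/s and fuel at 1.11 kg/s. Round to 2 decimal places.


AFR = m_air / m_fuel
AFR = 12.7 / 1.11 = 11.44


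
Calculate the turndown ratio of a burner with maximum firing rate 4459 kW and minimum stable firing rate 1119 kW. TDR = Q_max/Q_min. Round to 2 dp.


TDR = Q_max / Q_min
TDR = 4459 / 1119 = 3.98


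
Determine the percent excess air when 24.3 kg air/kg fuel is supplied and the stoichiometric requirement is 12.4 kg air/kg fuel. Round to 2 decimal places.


Excess air = actual - stoichiometric = 24.3 - 12.4 = 11.90 kg/kg fuel
Excess air % = (excess / stoich) * 100 = (11.90 / 12.4) * 100 = 95.97%


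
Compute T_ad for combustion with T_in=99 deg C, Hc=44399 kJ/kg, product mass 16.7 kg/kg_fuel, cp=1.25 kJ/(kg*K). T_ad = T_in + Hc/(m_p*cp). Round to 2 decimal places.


T_ad = T_in + Hc / (m_p * cp)
Denominator = 16.7 * 1.25 = 20.8750
Temperature rise = 44399 / 20.8750 = 2126.90 K
T_ad = 99 + 2126.90 = 2225.90 deg C


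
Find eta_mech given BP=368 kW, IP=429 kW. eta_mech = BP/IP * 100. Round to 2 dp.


eta_mech = (BP / IP) * 100
Ratio = 368 / 429 = 0.8578
eta_mech = 0.8578 * 100 = 85.78%


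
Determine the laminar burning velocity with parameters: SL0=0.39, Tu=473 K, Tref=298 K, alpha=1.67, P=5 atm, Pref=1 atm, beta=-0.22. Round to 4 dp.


SL = SL0 * (Tu/Tref)^alpha * (P/Pref)^beta
T ratio = 473/298 = 1.58724832
(T ratio)^alpha = 1.58724832^1.67 = 2.163102
(P/Pref)^beta = 5^(-0.22) = 0.701821
SL = 0.39 * 2.163102 * 0.701821 = 0.5921 m/s


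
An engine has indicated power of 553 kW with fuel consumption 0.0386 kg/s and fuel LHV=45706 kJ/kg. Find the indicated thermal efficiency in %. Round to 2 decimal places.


eta_ith = (IP / (mf * LHV)) * 100
Denominator = 0.0386 * 45706 = 1764.2516 kW
eta_ith = (553 / 1764.2516) * 100 = 31.34%


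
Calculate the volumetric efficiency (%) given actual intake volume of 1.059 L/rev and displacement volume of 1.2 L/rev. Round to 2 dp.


eta_v = (V_actual / V_disp) * 100
Ratio = 1.059 / 1.2 = 0.8825
eta_v = 0.8825 * 100 = 88.25%


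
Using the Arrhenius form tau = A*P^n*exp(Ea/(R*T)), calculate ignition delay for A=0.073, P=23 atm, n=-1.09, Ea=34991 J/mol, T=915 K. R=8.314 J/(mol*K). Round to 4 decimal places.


tau = A * P^n * exp(Ea/(R*T))
P^n = 23^(-1.09) = 0.03278813
Ea/(R*T) = 34991/(8.314*915) = 4.599655
exp(Ea/(R*T)) = 99.449980
tau = 0.073 * 0.03278813 * 99.449980 = 0.2380 ms


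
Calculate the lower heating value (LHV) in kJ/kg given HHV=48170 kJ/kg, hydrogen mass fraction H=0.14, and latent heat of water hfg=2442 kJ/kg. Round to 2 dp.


LHV = HHV - hfg * 9 * H
Water correction = 2442 * 9 * 0.14 = 3076.920 kJ/kg
LHV = 48170 - 3076.920 = 45093.08 kJ/kg


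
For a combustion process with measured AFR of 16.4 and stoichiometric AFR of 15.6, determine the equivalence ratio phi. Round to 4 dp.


phi = AFR_stoich / AFR_actual
phi = 15.6 / 16.4 = 0.9512


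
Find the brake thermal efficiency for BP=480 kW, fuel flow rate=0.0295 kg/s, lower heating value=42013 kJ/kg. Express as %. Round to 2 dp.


eta_BTE = (BP / (mf * LHV)) * 100
Denominator = 0.0295 * 42013 = 1239.3835 kW
eta_BTE = (480 / 1239.3835) * 100 = 38.73%


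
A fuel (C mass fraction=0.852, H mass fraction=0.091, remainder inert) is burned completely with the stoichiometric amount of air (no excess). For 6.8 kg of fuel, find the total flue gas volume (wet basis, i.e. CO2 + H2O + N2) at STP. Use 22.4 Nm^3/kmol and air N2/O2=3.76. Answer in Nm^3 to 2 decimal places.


Per kg fuel: CO2 = (C/12 kmol)*22.4 = (0.852/12)*22.4 = 1.59040 Nm^3
Per kg fuel: H2O = (H/2 kmol)*22.4 = (0.091/2)*22.4 = 1.01920 Nm^3
O2 needed per kg fuel = C/12 + H/4 = 0.852/12 + 0.091/4 = 0.09375000 kmol
Per kg fuel: N2 = O2*3.76*22.4 = 0.09375000*3.76*22.4 = 7.89600 Nm^3
Total per kg = 1.59040 + 1.01920 + 7.89600 = 10.50560 Nm^3
Total = 10.50560 * 6.8 = 71.44 Nm^3


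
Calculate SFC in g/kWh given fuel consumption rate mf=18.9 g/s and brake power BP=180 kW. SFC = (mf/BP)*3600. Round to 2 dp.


SFC = (mf / BP) * 3600
Rate = 18.9 / 180 = 0.105000 g/(s*kW)
SFC = 0.105000 * 3600 = 378.00 g/kWh


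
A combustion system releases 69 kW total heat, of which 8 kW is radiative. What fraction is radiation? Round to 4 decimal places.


f_rad = Q_rad / Q_total
f_rad = 8 / 69 = 0.1159


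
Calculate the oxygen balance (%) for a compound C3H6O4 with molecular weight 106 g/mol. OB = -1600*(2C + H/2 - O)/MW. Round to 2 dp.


OB = -1600 * (2C + H/2 - O) / MW
Inner = 2*3 + 6/2 - 4 = 5.00
OB = -1600 * 5.00 / 106 = -75.47%


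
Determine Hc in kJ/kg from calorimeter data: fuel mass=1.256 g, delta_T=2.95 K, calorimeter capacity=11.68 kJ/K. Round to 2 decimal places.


Hc = C_cal * delta_T / m_fuel
Q_released = 11.68 * 2.95 = 34.4560 kJ
m_fuel = 1.256 g = 1.256/1000 kg = 0.001256 kg
Hc = 34.4560 / 0.001256 = 27433.12 kJ/kg


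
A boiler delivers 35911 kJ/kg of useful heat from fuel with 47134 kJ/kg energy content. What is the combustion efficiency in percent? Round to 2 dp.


Efficiency = (Q_useful / Q_fuel) * 100
Efficiency = (35911 / 47134) * 100
Efficiency = 0.7619 * 100 = 76.19%


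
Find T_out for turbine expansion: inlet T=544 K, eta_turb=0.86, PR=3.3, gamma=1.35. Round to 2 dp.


T_out = T_in * (1 - eta * (1 - PR^(-(gamma-1)/gamma)))
Exponent = -(1.35-1)/1.35 = -0.25925926
PR^exp = 3.3^(-0.25925926) = 0.73378775
Factor = 1 - 0.86*(1 - 0.73378775) = 0.77105747
T_out = 544 * 0.77105747 = 419.46 K


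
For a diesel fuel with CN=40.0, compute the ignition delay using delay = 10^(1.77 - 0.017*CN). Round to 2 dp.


delay = 10^(1.77 - 0.017*CN)
Exponent = 1.77 - 0.017*40.0 = 1.0900
delay = 10^1.0900 = 12.30 ms


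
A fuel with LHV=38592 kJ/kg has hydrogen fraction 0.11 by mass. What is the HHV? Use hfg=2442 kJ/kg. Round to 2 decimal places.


HHV = LHV + hfg * 9 * H
Water addition = 2442 * 9 * 0.11 = 2417.580 kJ/kg
HHV = 38592 + 2417.580 = 41009.58 kJ/kg


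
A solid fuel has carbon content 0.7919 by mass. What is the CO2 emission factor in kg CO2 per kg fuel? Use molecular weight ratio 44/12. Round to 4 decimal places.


EF = C_frac * (M_CO2 / M_C)
EF = 0.7919 * (44/12)
EF = 0.7919 * 3.666667 = 2.9036 kg_CO2/kg_fuel


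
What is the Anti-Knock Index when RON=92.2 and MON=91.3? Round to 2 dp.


AKI = (RON + MON) / 2
AKI = (92.2 + 91.3) / 2
AKI = 183.5 / 2 = 91.75


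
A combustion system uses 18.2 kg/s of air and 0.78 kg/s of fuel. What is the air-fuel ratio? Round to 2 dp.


AFR = m_air / m_fuel
AFR = 18.2 / 0.78 = 23.33


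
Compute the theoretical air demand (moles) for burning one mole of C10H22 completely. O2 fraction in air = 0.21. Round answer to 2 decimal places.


Balanced combustion: C10H22 + 15.5 O2 -> 10 CO2 + 11 H2O
O2 needed = C + H/4 = 10 + 22/4 = 15.50 moles
Air moles = O2 / 0.21 = 15.50 / 0.21 = 73.81 moles air


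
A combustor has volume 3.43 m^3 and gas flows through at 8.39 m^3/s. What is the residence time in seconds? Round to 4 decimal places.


tau = V / Q_flow
tau = 3.43 / 8.39 = 0.4088 s


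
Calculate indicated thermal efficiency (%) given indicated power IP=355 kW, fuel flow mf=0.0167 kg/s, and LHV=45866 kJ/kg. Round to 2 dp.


eta_ith = (IP / (mf * LHV)) * 100
Denominator = 0.0167 * 45866 = 765.9622 kW
eta_ith = (355 / 765.9622) * 100 = 46.35%


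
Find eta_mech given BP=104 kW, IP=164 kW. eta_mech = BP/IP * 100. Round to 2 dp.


eta_mech = (BP / IP) * 100
Ratio = 104 / 164 = 0.6341
eta_mech = 0.6341 * 100 = 63.41%


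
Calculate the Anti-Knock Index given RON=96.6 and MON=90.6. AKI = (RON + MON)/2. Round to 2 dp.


AKI = (RON + MON) / 2
AKI = (96.6 + 90.6) / 2
AKI = 187.2 / 2 = 93.60


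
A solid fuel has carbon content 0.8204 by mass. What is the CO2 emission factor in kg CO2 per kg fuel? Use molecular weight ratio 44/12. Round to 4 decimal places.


EF = C_frac * (M_CO2 / M_C)
EF = 0.8204 * (44/12)
EF = 0.8204 * 3.666667 = 3.0081 kg_CO2/kg_fuel


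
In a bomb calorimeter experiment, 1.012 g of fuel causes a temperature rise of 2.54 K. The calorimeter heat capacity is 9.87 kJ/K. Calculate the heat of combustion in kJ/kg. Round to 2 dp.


Hc = C_cal * delta_T / m_fuel
Q_released = 9.87 * 2.54 = 25.0698 kJ
m_fuel = 1.012 g = 1.012/1000 kg = 0.001012 kg
Hc = 25.0698 / 0.001012 = 24772.53 kJ/kg


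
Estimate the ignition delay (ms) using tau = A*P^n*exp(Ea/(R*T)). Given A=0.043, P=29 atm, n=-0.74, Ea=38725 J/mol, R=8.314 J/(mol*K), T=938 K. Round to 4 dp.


tau = A * P^n * exp(Ea/(R*T))
P^n = 29^(-0.74) = 0.08276095
Ea/(R*T) = 38725/(8.314*938) = 4.965678
exp(Ea/(R*T)) = 143.405769
tau = 0.043 * 0.08276095 * 143.405769 = 0.5103 ms


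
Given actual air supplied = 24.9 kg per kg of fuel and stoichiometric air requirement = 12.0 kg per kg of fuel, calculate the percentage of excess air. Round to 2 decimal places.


Excess air = actual - stoichiometric = 24.9 - 12.0 = 12.90 kg/kg fuel
Excess air % = (excess / stoich) * 100 = (12.90 / 12.0) * 100 = 107.50%


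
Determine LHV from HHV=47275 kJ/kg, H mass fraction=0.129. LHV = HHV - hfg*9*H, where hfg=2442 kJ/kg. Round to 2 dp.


LHV = HHV - hfg * 9 * H
Water correction = 2442 * 9 * 0.129 = 2835.162 kJ/kg
LHV = 47275 - 2835.162 = 44439.84 kJ/kg


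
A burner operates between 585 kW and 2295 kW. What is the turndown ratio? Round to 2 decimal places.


TDR = Q_max / Q_min
TDR = 2295 / 585 = 3.92


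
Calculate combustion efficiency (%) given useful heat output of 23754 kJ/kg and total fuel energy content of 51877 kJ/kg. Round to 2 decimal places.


Efficiency = (Q_useful / Q_fuel) * 100
Efficiency = (23754 / 51877) * 100
Efficiency = 0.4579 * 100 = 45.79%


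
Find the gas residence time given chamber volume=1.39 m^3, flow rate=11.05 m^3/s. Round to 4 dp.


tau = V / Q_flow
tau = 1.39 / 11.05 = 0.1258 s


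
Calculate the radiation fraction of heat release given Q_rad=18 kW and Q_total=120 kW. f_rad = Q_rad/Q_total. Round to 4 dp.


f_rad = Q_rad / Q_total
f_rad = 18 / 120 = 0.1500


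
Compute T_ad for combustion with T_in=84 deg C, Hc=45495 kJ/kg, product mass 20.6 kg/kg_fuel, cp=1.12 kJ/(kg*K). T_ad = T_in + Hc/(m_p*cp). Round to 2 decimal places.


T_ad = T_in + Hc / (m_p * cp)
Denominator = 20.6 * 1.12 = 23.0720
Temperature rise = 45495 / 23.0720 = 1971.87 K
T_ad = 84 + 1971.87 = 2055.87 deg C


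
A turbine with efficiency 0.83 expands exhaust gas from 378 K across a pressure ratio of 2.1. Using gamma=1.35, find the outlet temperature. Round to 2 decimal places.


T_out = T_in * (1 - eta * (1 - PR^(-(gamma-1)/gamma)))
Exponent = -(1.35-1)/1.35 = -0.25925926
PR^exp = 2.1^(-0.25925926) = 0.82501466
Factor = 1 - 0.83*(1 - 0.82501466) = 0.85476217
T_out = 378 * 0.85476217 = 323.10 K


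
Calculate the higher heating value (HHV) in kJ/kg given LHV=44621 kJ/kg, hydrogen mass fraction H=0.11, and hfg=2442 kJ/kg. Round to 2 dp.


HHV = LHV + hfg * 9 * H
Water addition = 2442 * 9 * 0.11 = 2417.580 kJ/kg
HHV = 44621 + 2417.580 = 47038.58 kJ/kg


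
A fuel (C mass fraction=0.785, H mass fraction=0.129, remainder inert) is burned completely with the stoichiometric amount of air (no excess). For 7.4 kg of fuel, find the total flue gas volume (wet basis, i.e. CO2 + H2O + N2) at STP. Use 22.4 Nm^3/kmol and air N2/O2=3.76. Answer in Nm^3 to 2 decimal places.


Per kg fuel: CO2 = (C/12 kmol)*22.4 = (0.785/12)*22.4 = 1.46533 Nm^3
Per kg fuel: H2O = (H/2 kmol)*22.4 = (0.129/2)*22.4 = 1.44480 Nm^3
O2 needed per kg fuel = C/12 + H/4 = 0.785/12 + 0.129/4 = 0.09766667 kmol
Per kg fuel: N2 = O2*3.76*22.4 = 0.09766667*3.76*22.4 = 8.22588 Nm^3
Total per kg = 1.46533 + 1.44480 + 8.22588 = 11.13601 Nm^3
Total = 11.13601 * 7.4 = 82.41 Nm^3


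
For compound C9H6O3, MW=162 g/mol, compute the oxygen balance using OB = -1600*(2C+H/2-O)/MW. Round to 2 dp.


OB = -1600 * (2C + H/2 - O) / MW
Inner = 2*9 + 6/2 - 3 = 18.00
OB = -1600 * 18.00 / 162 = -177.78%


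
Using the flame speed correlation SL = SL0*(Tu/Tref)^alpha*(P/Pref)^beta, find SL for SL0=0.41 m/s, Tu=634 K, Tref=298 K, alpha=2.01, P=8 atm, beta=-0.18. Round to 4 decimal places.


SL = SL0 * (Tu/Tref)^alpha * (P/Pref)^beta
T ratio = 634/298 = 2.12751678
(T ratio)^alpha = 2.12751678^2.01 = 4.560629
(P/Pref)^beta = 8^(-0.18) = 0.687771
SL = 0.41 * 4.560629 * 0.687771 = 1.2860 m/s


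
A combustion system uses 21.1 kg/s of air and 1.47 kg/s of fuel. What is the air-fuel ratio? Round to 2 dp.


AFR = m_air / m_fuel
AFR = 21.1 / 1.47 = 14.35


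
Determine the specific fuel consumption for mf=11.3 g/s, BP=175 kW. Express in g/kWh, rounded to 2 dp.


SFC = (mf / BP) * 3600
Rate = 11.3 / 175 = 0.064571 g/(s*kW)
SFC = 0.064571 * 3600 = 232.46 g/kWh


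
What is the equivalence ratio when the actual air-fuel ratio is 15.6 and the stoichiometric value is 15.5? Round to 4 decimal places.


phi = AFR_stoich / AFR_actual
phi = 15.5 / 15.6 = 0.9936


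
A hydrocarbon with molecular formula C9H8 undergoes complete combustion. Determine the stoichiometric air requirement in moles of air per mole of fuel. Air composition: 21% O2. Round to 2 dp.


Balanced combustion: C9H8 + 11 O2 -> 9 CO2 + 4 H2O
O2 needed = C + H/4 = 9 + 8/4 = 11.00 moles
Air moles = O2 / 0.21 = 11.00 / 0.21 = 52.38 moles air


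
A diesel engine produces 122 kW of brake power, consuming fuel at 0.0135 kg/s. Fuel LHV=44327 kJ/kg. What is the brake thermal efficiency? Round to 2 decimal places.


eta_BTE = (BP / (mf * LHV)) * 100
Denominator = 0.0135 * 44327 = 598.4145 kW
eta_BTE = (122 / 598.4145) * 100 = 20.39%


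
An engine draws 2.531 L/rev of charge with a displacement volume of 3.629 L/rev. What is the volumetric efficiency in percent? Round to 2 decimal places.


eta_v = (V_actual / V_disp) * 100
Ratio = 2.531 / 3.629 = 0.6974
eta_v = 0.6974 * 100 = 69.74%


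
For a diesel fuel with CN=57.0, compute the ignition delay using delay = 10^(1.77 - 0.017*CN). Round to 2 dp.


delay = 10^(1.77 - 0.017*CN)
Exponent = 1.77 - 0.017*57.0 = 0.8010
delay = 10^0.8010 = 6.32 ms


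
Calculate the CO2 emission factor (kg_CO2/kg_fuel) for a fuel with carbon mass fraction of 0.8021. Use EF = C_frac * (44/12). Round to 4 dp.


EF = C_frac * (M_CO2 / M_C)
EF = 0.8021 * (44/12)
EF = 0.8021 * 3.666667 = 2.9410 kg_CO2/kg_fuel


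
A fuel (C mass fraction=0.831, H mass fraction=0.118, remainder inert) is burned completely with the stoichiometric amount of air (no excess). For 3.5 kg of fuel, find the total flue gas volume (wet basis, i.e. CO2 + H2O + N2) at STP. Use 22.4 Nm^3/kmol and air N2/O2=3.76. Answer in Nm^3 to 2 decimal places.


Per kg fuel: CO2 = (C/12 kmol)*22.4 = (0.831/12)*22.4 = 1.55120 Nm^3
Per kg fuel: H2O = (H/2 kmol)*22.4 = (0.118/2)*22.4 = 1.32160 Nm^3
O2 needed per kg fuel = C/12 + H/4 = 0.831/12 + 0.118/4 = 0.09875000 kmol
Per kg fuel: N2 = O2*3.76*22.4 = 0.09875000*3.76*22.4 = 8.31712 Nm^3
Total per kg = 1.55120 + 1.32160 + 8.31712 = 11.18992 Nm^3
Total = 11.18992 * 3.5 = 39.16 Nm^3


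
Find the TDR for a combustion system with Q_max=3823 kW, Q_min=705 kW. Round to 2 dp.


TDR = Q_max / Q_min
TDR = 3823 / 705 = 5.42


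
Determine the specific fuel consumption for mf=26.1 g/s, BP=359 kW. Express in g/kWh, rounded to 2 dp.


SFC = (mf / BP) * 3600
Rate = 26.1 / 359 = 0.072702 g/(s*kW)
SFC = 0.072702 * 3600 = 261.73 g/kWh


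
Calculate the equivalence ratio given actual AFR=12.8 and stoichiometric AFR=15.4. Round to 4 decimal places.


phi = AFR_stoich / AFR_actual
phi = 15.4 / 12.8 = 1.2031


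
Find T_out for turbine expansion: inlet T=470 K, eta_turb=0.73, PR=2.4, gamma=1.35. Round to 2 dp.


T_out = T_in * (1 - eta * (1 - PR^(-(gamma-1)/gamma)))
Exponent = -(1.35-1)/1.35 = -0.25925926
PR^exp = 2.4^(-0.25925926) = 0.79694200
Factor = 1 - 0.73*(1 - 0.79694200) = 0.85176766
T_out = 470 * 0.85176766 = 400.33 K


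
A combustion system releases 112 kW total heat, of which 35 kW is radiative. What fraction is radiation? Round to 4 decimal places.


f_rad = Q_rad / Q_total
f_rad = 35 / 112 = 0.3125
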